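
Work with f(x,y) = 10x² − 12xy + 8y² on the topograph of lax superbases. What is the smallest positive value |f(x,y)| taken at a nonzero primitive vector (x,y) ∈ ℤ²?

translate: b→8 (≡-12 mod 20), so (10,-12,8)→(10,8,6)
flip: (10,8,6)→(6,-8,10)
translate: b→4 (≡-8 mod 12), so (6,-8,10)→(6,4,8)
reduced (well bottom): (6,4,8) with a≤c, −a<b≤a
well minimum = a = 6

6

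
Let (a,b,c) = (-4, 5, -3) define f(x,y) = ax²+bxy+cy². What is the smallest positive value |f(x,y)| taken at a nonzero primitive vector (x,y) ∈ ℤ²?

translate: b→3 (≡-5 mod 8), so (4,-5,3)→(4,3,2)
flip: (4,3,2)→(2,-3,4)
translate: b→1 (≡-3 mod 4), so (2,-3,4)→(2,1,3)
reduced (well bottom): (2,1,3) with a≤c, −a<b≤a
well minimum |f| = |-2| = 2 (negative-definite)

2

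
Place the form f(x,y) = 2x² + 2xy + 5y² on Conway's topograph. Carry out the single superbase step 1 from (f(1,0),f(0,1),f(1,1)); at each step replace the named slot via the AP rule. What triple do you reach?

start (2,5,9) = (f(1,0),f(0,1),f(1,1))
replace slot 1: 2·(5+9) − 2 = 26 → (26,5,9)

26,5,9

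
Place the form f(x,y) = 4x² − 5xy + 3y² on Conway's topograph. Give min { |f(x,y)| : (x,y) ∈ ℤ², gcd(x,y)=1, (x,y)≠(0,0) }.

translate: b→3 (≡-5 mod 8), so (4,-5,3)→(4,3,2)
flip: (4,3,2)→(2,-3,4)
translate: b→1 (≡-3 mod 4), so (2,-3,4)→(2,1,3)
reduced (well bottom): (2,1,3) with a≤c, −a<b≤a
well minimum = a = 2

2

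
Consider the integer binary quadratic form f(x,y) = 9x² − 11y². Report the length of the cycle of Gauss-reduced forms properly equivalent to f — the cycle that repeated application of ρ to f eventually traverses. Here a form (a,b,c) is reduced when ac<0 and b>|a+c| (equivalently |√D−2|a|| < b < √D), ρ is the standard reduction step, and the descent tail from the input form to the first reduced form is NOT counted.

D = 396, ⌊√D⌋ = 19
descent: ρ → (-11,0,9)
descent: ρ → (9,18,-2)  [lands on river]
river: ρ → (-2,18,9)
ρ-cycle length = 2 (tail of 2 descent steps not counted)

2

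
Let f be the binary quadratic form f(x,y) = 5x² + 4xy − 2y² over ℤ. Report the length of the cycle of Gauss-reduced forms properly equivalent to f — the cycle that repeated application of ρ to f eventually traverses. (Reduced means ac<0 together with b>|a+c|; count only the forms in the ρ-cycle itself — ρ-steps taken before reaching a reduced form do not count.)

D = 56, ⌊√D⌋ = 7
river: ρ → (-2,4,5)
river: ρ → (5,6,-1)
river: ρ → (-1,6,5)
river: ρ → (5,4,-2)
ρ-cycle length = 4 (tail of 0 descent steps not counted)

4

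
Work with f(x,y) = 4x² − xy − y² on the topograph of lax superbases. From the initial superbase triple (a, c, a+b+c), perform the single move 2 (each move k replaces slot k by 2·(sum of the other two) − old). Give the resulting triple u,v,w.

start (4,-1,2) = (f(1,0),f(0,1),f(1,1))
replace slot 2: 2·(4+2) − (-1) = 13 → (4,13,2)

4,13,2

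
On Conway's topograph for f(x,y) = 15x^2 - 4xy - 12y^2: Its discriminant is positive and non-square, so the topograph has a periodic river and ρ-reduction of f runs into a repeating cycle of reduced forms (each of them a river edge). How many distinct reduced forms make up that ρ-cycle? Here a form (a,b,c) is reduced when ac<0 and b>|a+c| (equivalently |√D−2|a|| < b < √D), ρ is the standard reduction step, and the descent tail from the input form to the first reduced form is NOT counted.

D = 736, ⌊√D⌋ = 27
descent: ρ → (-12,4,15)  [lands on river]
river: ρ → (15,26,-1)
river: ρ → (-1,26,15)
river: ρ → (15,4,-12)
river: ρ → (-12,20,7)
river: ρ → (7,22,-9)
river: ρ → (-9,14,15)
river: ρ → (15,16,-8)
river: ρ → (-8,16,15)
river: ρ → (15,14,-9)
river: ρ → (-9,22,7)
river: ρ → (7,20,-12)
ρ-cycle length = 12 (tail of 1 descent step not counted)

12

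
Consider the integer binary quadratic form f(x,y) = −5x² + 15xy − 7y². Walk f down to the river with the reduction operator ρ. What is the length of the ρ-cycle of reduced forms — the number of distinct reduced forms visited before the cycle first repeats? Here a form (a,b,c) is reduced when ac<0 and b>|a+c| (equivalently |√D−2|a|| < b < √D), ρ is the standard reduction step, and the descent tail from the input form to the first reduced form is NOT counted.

D = 85, ⌊√D⌋ = 9
descent: ρ → (-7,-1,3)
descent: ρ → (3,7,-3)  [lands on river]
river: ρ → (-3,5,5)
river: ρ → (5,5,-3)
river: ρ → (-3,7,3)
river: ρ → (3,5,-5)
river: ρ → (-5,5,3)
ρ-cycle length = 6 (tail of 2 descent steps not counted)

6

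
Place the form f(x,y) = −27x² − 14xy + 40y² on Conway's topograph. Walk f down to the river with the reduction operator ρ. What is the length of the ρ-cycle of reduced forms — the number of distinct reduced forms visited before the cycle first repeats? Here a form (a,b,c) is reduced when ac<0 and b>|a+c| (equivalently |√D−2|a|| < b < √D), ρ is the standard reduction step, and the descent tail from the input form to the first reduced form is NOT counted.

D = 4516, ⌊√D⌋ = 67
descent: ρ → (40,14,-27)  [lands on river]
river: ρ → (-27,40,27)
river: ρ → (27,14,-40)
river: ρ → (-40,66,1)
river: ρ → (1,66,-40)
river: ρ → (-40,14,27)
river: ρ → (27,40,-27)
river: ρ → (-27,14,40)
river: ρ → (40,66,-1)
river: ρ → (-1,66,40)
ρ-cycle length = 10 (tail of 1 descent step not counted)

10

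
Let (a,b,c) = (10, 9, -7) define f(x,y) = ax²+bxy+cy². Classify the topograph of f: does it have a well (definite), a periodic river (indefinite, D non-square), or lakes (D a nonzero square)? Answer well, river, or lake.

D = b²−4ac = 9² − 4·10·(-7) = 361
D = 19² is a perfect square ⇒ form factors over ℤ ⇒ lakes

lake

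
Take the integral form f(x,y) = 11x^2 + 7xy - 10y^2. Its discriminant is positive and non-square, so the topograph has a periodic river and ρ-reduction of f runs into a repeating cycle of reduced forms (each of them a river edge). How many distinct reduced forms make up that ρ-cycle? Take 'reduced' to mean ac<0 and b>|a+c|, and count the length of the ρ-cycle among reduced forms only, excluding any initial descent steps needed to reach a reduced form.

D = 489, ⌊√D⌋ = 22
river: ρ → (-10,13,8)
river: ρ → (8,19,-4)
river: ρ → (-4,21,3)
river: ρ → (3,21,-4)
river: ρ → (-4,19,8)
river: ρ → (8,13,-10)
river: ρ → (-10,7,11)
river: ρ → (11,15,-6)
river: ρ → (-6,21,2)
river: ρ → (2,19,-16)
river: ρ → (-16,13,5)
river: ρ → (5,17,-10)
river: ρ → (-10,3,12)
river: ρ → (12,21,-1)
river: ρ → (-1,21,12)
river: ρ → (12,3,-10)
river: ρ → (-10,17,5)
river: ρ → (5,13,-16)
river: ρ → (-16,19,2)
river: ρ → (2,21,-6)
river: ρ → (-6,15,11)
river: ρ → (11,7,-10)
ρ-cycle length = 22 (tail of 0 descent steps not counted)

22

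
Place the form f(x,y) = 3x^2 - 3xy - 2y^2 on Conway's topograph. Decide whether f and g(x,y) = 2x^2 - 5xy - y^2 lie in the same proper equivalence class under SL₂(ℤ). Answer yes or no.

D₁ = 33, D₂ = 33
river cycle of f (length 4): (-2, 3, 3), (3, 3, -2), (-2, 5, 1), (1, 5, -2)
river cycle of g (length 4): (-1, 5, 2), (2, 3, -3), (-3, 3, 2), (2, 5, -1)
cycles differ ⇒ inequivalent

no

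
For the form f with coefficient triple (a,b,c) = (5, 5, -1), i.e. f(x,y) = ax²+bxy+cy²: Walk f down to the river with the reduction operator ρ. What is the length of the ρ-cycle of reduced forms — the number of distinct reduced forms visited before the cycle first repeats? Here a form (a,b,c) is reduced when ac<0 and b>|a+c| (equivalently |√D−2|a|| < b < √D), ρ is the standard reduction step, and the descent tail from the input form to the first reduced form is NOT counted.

D = 45, ⌊√D⌋ = 6
river: ρ → (-1,5,5)
river: ρ → (5,5,-1)
ρ-cycle length = 2 (tail of 0 descent steps not counted)

2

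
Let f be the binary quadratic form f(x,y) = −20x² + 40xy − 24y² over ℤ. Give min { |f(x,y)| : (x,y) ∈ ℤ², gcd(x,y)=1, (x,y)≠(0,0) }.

translate: b→0 (≡-40 mod 40), so (20,-40,24)→(20,0,4)
flip: (20,0,4)→(4,0,20)
reduced (well bottom): (4,0,20) with a≤c, −a<b≤a
well minimum |f| = |-4| = 4 (negative-definite)

4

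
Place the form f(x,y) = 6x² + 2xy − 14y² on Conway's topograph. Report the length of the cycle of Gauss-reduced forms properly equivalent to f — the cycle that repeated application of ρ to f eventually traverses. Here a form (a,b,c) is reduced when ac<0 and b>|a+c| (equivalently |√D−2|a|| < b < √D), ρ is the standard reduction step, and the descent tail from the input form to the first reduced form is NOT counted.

D = 340, ⌊√D⌋ = 18
descent: ρ → (-14,-2,6)
descent: ρ → (6,14,-6)  [lands on river]
river: ρ → (-6,10,10)
river: ρ → (10,10,-6)
river: ρ → (-6,14,6)
river: ρ → (6,10,-10)
river: ρ → (-10,10,6)
ρ-cycle length = 6 (tail of 2 descent steps not counted)

6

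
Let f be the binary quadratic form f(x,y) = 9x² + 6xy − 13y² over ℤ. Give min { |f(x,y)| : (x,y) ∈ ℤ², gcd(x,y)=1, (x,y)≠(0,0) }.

river: ρ → (-13,20,2)
river: ρ → (2,20,-13)
river: ρ → (-13,6,9)
river: ρ → (9,12,-10)
river: ρ → (-10,8,11)
river: ρ → (11,14,-7)
river: ρ → (-7,14,11)
river: ρ → (11,8,-10)
river: ρ → (-10,12,9)
river: ρ → (9,6,-13)
closes: descent 0, river 10
min |a| on river = 2

2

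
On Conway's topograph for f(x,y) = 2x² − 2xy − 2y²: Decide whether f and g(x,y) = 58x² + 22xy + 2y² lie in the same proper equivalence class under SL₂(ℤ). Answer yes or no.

D₁ = 20, D₂ = 20
river cycle of f (length 2): (-2, 2, 2), (2, 2, -2)
river cycle of g (length 2): (2, 2, -2), (-2, 2, 2)
cycles coincide ⇒ equivalent

yes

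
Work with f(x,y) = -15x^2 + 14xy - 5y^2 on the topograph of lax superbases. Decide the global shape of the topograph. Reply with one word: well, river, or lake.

D = b²−4ac = 14² − 4·(-15)·(-5) = -104
D < 0 ⇒ definite ⇒ every region one sign ⇒ single well

well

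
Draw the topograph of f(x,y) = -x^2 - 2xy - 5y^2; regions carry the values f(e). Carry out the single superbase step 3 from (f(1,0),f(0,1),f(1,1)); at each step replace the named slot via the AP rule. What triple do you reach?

start (-1,-5,-8) = (f(1,0),f(0,1),f(1,1))
replace slot 3: 2·((-1)+(-5)) − (-8) = -4 → (-1,-5,-4)

-1,-5,-4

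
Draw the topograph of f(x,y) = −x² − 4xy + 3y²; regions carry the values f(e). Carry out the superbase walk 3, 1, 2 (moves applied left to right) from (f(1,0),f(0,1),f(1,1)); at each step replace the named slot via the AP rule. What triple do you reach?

start (-1,3,-2) = (f(1,0),f(0,1),f(1,1))
replace slot 3: 2·((-1)+3) − (-2) = 6 → (-1,3,6)
replace slot 1: 2·(3+6) − (-1) = 19 → (19,3,6)
replace slot 2: 2·(19+6) − 3 = 47 → (19,47,6)

19,47,6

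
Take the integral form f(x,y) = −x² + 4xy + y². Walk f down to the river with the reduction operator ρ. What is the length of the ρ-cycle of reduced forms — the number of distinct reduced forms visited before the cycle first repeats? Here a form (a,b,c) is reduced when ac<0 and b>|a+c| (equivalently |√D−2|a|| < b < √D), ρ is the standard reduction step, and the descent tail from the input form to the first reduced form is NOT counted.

D = 20, ⌊√D⌋ = 4
river: ρ → (1,4,-1)
river: ρ → (-1,4,1)
ρ-cycle length = 2 (tail of 0 descent steps not counted)

2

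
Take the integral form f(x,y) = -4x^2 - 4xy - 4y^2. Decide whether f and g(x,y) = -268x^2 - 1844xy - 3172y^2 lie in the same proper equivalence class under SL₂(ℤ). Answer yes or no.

D₁ = -48, D₂ = -48
f is negative-definite; reduce −f:
−f: reduced (well bottom): (4,4,4) with a≤c, −a<b≤a
flip sign back: reduced form of f is (-4,-4,-4)
g is negative-definite; reduce −g:
−g: translate: b→236 (≡1844 mod 536), so (268,1844,3172)→(268,236,52)
−g: flip: (268,236,52)→(52,-236,268)
−g: translate: b→-28 (≡-236 mod 104), so (52,-236,268)→(52,-28,4)
−g: flip: (52,-28,4)→(4,28,52)
−g: translate: b→4 (≡28 mod 8), so (4,28,52)→(4,4,4)
−g: reduced (well bottom): (4,4,4) with a≤c, −a<b≤a
flip sign back: reduced form of g is (-4,-4,-4)
reduced forms (-4, -4, -4) vs (-4, -4, -4) ⇒ equivalent

yes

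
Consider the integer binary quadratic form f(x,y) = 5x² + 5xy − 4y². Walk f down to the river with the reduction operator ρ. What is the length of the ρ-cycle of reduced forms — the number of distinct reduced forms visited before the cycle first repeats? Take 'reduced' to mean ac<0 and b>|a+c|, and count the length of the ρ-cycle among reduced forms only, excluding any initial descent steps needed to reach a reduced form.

D = 105, ⌊√D⌋ = 10
river: ρ → (-4,3,6)
river: ρ → (6,9,-1)
river: ρ → (-1,9,6)
river: ρ → (6,3,-4)
river: ρ → (-4,5,5)
river: ρ → (5,5,-4)
ρ-cycle length = 6 (tail of 0 descent steps not counted)

6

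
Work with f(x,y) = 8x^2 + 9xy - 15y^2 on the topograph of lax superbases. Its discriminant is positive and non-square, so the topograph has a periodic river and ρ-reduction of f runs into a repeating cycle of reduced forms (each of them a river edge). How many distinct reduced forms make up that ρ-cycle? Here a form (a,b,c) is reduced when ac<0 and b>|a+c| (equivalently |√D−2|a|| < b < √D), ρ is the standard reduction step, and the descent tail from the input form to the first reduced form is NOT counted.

D = 561, ⌊√D⌋ = 23
river: ρ → (-15,21,2)
river: ρ → (2,23,-4)
river: ρ → (-4,17,17)
river: ρ → (17,17,-4)
river: ρ → (-4,23,2)
river: ρ → (2,21,-15)
river: ρ → (-15,9,8)
river: ρ → (8,23,-1)
river: ρ → (-1,23,8)
river: ρ → (8,9,-15)
ρ-cycle length = 10 (tail of 0 descent steps not counted)

10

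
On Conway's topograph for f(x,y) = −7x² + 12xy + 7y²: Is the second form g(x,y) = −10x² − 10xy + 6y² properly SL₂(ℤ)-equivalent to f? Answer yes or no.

D₁ = 340, D₂ = 340
river cycle of f (length 14): (7, 16, -3), (-3, 14, 12), (12, 10, -5), (-5, 10, 12), (12, 14, -3), (-3, 16, 7), (7, 12, -7), (-7, 16, 3), (3, 14, -12), (-12, 10, 5), … (4 more)
river cycle of g (length 6): (6, 10, -10), (-10, 10, 6), (6, 14, -6), (-6, 10, 10), (10, 10, -6), (-6, 14, 6)
cycles differ ⇒ inequivalent

no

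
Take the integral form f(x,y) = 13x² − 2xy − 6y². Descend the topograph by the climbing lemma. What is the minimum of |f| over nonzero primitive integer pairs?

descent: ρ → (-6,14,5)  [lands on river]
river: ρ → (5,16,-3)
river: ρ → (-3,14,10)
river: ρ → (10,6,-7)
river: ρ → (-7,8,9)
river: ρ → (9,10,-6)
closes: descent 1, river 6
min |a| on river = 3

3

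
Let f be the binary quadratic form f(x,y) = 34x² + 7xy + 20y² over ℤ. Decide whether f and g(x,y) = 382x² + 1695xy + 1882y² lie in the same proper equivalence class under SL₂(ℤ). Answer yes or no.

D₁ = -2671, D₂ = -2671
f: flip: (34,7,20)→(20,-7,34)
f: reduced (well bottom): (20,-7,34) with a≤c, −a<b≤a
g: translate: b→167 (≡1695 mod 764), so (382,1695,1882)→(382,167,20)
g: flip: (382,167,20)→(20,-167,382)
g: translate: b→-7 (≡-167 mod 40), so (20,-167,382)→(20,-7,34)
g: reduced (well bottom): (20,-7,34) with a≤c, −a<b≤a
reduced forms (20, -7, 34) vs (20, -7, 34) ⇒ equivalent

yes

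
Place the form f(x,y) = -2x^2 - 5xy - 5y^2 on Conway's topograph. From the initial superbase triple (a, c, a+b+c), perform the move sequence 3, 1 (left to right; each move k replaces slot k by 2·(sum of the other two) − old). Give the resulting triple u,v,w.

start (-2,-5,-12) = (f(1,0),f(0,1),f(1,1))
replace slot 3: 2·((-2)+(-5)) − (-12) = -2 → (-2,-5,-2)
replace slot 1: 2·((-5)+(-2)) − (-2) = -12 → (-12,-5,-2)

-12,-5,-2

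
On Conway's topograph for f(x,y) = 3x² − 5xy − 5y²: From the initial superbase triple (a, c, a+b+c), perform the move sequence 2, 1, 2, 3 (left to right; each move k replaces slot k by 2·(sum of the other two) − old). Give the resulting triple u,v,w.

start (3,-5,-7) = (f(1,0),f(0,1),f(1,1))
replace slot 2: 2·(3+(-7)) − (-5) = -3 → (3,-3,-7)
replace slot 1: 2·((-3)+(-7)) − 3 = -23 → (-23,-3,-7)
replace slot 2: 2·((-23)+(-7)) − (-3) = -57 → (-23,-57,-7)
replace slot 3: 2·((-23)+(-57)) − (-7) = -153 → (-23,-57,-153)

-23,-57,-153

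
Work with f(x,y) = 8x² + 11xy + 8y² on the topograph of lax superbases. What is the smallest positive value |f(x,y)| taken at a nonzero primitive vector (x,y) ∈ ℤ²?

translate: b→-5 (≡11 mod 16), so (8,11,8)→(8,-5,5)
flip: (8,-5,5)→(5,5,8)
reduced (well bottom): (5,5,8) with a≤c, −a<b≤a
well minimum = a = 5

5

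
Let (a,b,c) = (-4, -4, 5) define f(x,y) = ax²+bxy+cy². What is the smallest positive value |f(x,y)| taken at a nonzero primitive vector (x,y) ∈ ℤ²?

descent: ρ → (5,4,-4)  [lands on river]
river: ρ → (-4,4,5)
river: ρ → (5,6,-3)
river: ρ → (-3,6,5)
closes: descent 1, river 4
min |a| on river = 3

3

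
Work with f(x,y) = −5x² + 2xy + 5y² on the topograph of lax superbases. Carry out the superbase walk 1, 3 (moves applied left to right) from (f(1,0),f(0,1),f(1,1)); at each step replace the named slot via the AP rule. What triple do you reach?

start (-5,5,2) = (f(1,0),f(0,1),f(1,1))
replace slot 1: 2·(5+2) − (-5) = 19 → (19,5,2)
replace slot 3: 2·(19+5) − 2 = 46 → (19,5,46)

19,5,46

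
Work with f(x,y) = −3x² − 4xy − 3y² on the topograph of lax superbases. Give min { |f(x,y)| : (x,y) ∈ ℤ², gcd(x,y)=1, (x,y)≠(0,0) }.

translate: b→-2 (≡4 mod 6), so (3,4,3)→(3,-2,2)
flip: (3,-2,2)→(2,2,3)
reduced (well bottom): (2,2,3) with a≤c, −a<b≤a
well minimum |f| = |-2| = 2 (negative-definite)

2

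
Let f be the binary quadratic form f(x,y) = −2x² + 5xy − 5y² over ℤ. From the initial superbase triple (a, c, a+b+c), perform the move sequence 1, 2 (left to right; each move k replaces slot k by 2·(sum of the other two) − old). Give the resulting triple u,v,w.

start (-2,-5,-2) = (f(1,0),f(0,1),f(1,1))
replace slot 1: 2·((-5)+(-2)) − (-2) = -12 → (-12,-5,-2)
replace slot 2: 2·((-12)+(-2)) − (-5) = -23 → (-12,-23,-2)

-12,-23,-2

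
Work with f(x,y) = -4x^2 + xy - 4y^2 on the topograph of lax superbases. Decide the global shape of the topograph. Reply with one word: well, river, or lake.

D = b²−4ac = 1² − 4·(-4)·(-4) = -63
D < 0 ⇒ definite ⇒ every region one sign ⇒ single well

well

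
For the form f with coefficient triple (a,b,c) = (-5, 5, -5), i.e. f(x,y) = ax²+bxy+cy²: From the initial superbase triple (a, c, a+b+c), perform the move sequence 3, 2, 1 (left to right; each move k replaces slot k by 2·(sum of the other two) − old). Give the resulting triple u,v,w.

start (-5,-5,-5) = (f(1,0),f(0,1),f(1,1))
replace slot 3: 2·((-5)+(-5)) − (-5) = -15 → (-5,-5,-15)
replace slot 2: 2·((-5)+(-15)) − (-5) = -35 → (-5,-35,-15)
replace slot 1: 2·((-35)+(-15)) − (-5) = -95 → (-95,-35,-15)

-95,-35,-15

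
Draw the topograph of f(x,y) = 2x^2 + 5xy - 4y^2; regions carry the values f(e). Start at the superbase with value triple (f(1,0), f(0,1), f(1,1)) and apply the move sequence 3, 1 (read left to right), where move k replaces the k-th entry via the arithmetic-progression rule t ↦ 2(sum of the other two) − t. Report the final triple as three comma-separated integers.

start (2,-4,3) = (f(1,0),f(0,1),f(1,1))
replace slot 3: 2·(2+(-4)) − 3 = -7 → (2,-4,-7)
replace slot 1: 2·((-4)+(-7)) − 2 = -24 → (-24,-4,-7)

-24,-4,-7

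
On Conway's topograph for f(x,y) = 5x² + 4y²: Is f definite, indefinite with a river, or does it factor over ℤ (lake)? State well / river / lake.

D = b²−4ac = 0² − 4·5·4 = -80
D < 0 ⇒ definite ⇒ every region one sign ⇒ single well

well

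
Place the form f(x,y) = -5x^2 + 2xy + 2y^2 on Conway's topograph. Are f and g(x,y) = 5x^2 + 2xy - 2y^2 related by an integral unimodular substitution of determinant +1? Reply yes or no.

D₁ = 44, D₂ = 44
river cycle of f (length 2): (2, 6, -1), (-1, 6, 2)
river cycle of g (length 2): (-2, 6, 1), (1, 6, -2)
cycles differ ⇒ inequivalent

no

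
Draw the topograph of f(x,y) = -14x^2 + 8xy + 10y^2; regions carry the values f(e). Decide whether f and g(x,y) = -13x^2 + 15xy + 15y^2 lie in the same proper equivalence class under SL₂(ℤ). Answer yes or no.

D₁ = 624, D₂ = 1005
discriminants differ ⇒ not SL₂(ℤ)-equivalent

no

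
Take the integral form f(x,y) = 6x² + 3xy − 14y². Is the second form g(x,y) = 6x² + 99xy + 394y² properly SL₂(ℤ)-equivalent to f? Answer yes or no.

D₁ = 345, D₂ = 345
river cycle of f (length 10): (6, 15, -5), (-5, 15, 6), (6, 9, -11), (-11, 13, 4), (4, 11, -14), (-14, 17, 1), (1, 17, -14), (-14, 11, 4), (4, 13, -11), (-11, 9, 6)
river cycle of g (length 10): (6, 15, -5), (-5, 15, 6), (6, 9, -11), (-11, 13, 4), (4, 11, -14), (-14, 17, 1), (1, 17, -14), (-14, 11, 4), (4, 13, -11), (-11, 9, 6)
cycles coincide ⇒ equivalent

yes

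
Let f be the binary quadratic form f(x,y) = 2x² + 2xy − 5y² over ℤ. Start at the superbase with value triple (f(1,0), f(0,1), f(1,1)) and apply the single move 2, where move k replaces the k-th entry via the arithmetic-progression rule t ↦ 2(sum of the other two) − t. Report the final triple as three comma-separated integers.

start (2,-5,-1) = (f(1,0),f(0,1),f(1,1))
replace slot 2: 2·(2+(-1)) − (-5) = 7 → (2,7,-1)

2,7,-1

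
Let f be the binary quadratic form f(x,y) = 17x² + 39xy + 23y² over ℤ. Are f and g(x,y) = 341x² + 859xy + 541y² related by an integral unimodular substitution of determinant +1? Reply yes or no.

D₁ = -43, D₂ = -43
f: translate: b→5 (≡39 mod 34), so (17,39,23)→(17,5,1)
f: flip: (17,5,1)→(1,-5,17)
f: translate: b→1 (≡-5 mod 2), so (1,-5,17)→(1,1,11)
f: reduced (well bottom): (1,1,11) with a≤c, −a<b≤a
g: translate: b→177 (≡859 mod 682), so (341,859,541)→(341,177,23)
g: flip: (341,177,23)→(23,-177,341)
g: translate: b→7 (≡-177 mod 46), so (23,-177,341)→(23,7,1)
g: flip: (23,7,1)→(1,-7,23)
g: translate: b→1 (≡-7 mod 2), so (1,-7,23)→(1,1,11)
g: reduced (well bottom): (1,1,11) with a≤c, −a<b≤a
reduced forms (1, 1, 11) vs (1, 1, 11) ⇒ equivalent

yes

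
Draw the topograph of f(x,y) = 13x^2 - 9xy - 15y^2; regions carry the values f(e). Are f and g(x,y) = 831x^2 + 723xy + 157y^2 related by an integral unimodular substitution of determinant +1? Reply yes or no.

D₁ = 861, D₂ = 861
river cycle of f (length 8): (-15, 9, 13), (13, 17, -11), (-11, 27, 3), (3, 27, -11), (-11, 17, 13), (13, 9, -15), (-15, 21, 7), (7, 21, -15)
river cycle of g (length 8): (13, 17, -11), (-11, 27, 3), (3, 27, -11), (-11, 17, 13), (13, 9, -15), (-15, 21, 7), (7, 21, -15), (-15, 9, 13)
cycles coincide ⇒ equivalent

yes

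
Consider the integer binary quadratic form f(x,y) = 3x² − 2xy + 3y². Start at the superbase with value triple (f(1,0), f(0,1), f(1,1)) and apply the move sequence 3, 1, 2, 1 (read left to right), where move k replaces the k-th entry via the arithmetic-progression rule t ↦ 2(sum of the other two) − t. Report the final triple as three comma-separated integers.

start (3,3,4) = (f(1,0),f(0,1),f(1,1))
replace slot 3: 2·(3+3) − 4 = 8 → (3,3,8)
replace slot 1: 2·(3+8) − 3 = 19 → (19,3,8)
replace slot 2: 2·(19+8) − 3 = 51 → (19,51,8)
replace slot 1: 2·(51+8) − 19 = 99 → (99,51,8)

99,51,8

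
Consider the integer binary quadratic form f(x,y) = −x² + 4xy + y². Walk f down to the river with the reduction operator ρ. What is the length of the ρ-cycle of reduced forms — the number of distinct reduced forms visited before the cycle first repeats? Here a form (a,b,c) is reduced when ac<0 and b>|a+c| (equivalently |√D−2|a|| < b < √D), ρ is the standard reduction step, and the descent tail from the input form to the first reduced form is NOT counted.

D = 20, ⌊√D⌋ = 4
river: ρ → (1,4,-1)
river: ρ → (-1,4,1)
ρ-cycle length = 2 (tail of 0 descent steps not counted)

2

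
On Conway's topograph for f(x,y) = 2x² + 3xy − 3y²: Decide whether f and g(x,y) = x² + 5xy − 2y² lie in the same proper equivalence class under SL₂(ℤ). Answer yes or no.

D₁ = 33, D₂ = 33
river cycle of f (length 4): (-3, 3, 2), (2, 5, -1), (-1, 5, 2), (2, 3, -3)
river cycle of g (length 4): (-2, 3, 3), (3, 3, -2), (-2, 5, 1), (1, 5, -2)
cycles differ ⇒ inequivalent

no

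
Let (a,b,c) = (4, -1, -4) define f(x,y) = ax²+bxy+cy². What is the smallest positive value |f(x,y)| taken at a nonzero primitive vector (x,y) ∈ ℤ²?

descent: ρ → (-4,1,4)  [lands on river]
river: ρ → (4,7,-1)
river: ρ → (-1,7,4)
river: ρ → (4,1,-4)
river: ρ → (-4,7,1)
river: ρ → (1,7,-4)
closes: descent 1, river 6
min |a| on river = 1

1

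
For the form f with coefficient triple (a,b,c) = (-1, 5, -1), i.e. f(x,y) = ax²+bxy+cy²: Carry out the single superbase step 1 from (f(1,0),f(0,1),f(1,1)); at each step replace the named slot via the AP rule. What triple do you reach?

start (-1,-1,3) = (f(1,0),f(0,1),f(1,1))
replace slot 1: 2·((-1)+3) − (-1) = 5 → (5,-1,3)

5,-1,3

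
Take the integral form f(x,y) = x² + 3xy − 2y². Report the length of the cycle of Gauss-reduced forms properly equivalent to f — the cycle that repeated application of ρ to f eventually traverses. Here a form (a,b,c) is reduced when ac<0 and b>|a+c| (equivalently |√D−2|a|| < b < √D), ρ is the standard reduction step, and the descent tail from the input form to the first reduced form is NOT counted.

D = 17, ⌊√D⌋ = 4
river: ρ → (-2,1,2)
river: ρ → (2,3,-1)
river: ρ → (-1,3,2)
river: ρ → (2,1,-2)
river: ρ → (-2,3,1)
river: ρ → (1,3,-2)
ρ-cycle length = 6 (tail of 0 descent steps not counted)

6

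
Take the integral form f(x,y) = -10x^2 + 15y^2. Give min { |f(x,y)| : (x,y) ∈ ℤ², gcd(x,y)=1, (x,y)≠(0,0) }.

descent: ρ → (15,0,-10)
descent: ρ → (-10,20,5)  [lands on river]
river: ρ → (5,20,-10)
closes: descent 2, river 2
min |a| on river = 5

5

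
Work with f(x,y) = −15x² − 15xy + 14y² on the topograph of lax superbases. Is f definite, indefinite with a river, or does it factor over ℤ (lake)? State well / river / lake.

D = b²−4ac = (-15)² − 4·(-15)·14 = 1065
D > 0 non-square ⇒ indefinite ⇒ periodic river

river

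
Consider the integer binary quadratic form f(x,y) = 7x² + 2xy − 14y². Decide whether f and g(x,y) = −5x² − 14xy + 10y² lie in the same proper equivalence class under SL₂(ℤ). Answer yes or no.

D₁ = 396, D₂ = 396
river cycle of f (length 4): (7, 16, -5), (-5, 14, 10), (10, 6, -9), (-9, 12, 7)
river cycle of g (length 4): (10, 14, -5), (-5, 16, 7), (7, 12, -9), (-9, 6, 10)
cycles differ ⇒ inequivalent

no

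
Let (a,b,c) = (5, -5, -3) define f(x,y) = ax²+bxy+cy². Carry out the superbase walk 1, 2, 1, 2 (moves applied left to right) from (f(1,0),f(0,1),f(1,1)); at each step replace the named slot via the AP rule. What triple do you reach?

start (5,-3,-3) = (f(1,0),f(0,1),f(1,1))
replace slot 1: 2·((-3)+(-3)) − 5 = -17 → (-17,-3,-3)
replace slot 2: 2·((-17)+(-3)) − (-3) = -37 → (-17,-37,-3)
replace slot 1: 2·((-37)+(-3)) − (-17) = -63 → (-63,-37,-3)
replace slot 2: 2·((-63)+(-3)) − (-37) = -95 → (-63,-95,-3)

-63,-95,-3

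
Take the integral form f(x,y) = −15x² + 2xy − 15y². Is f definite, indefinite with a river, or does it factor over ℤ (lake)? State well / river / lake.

D = b²−4ac = 2² − 4·(-15)·(-15) = -896
D < 0 ⇒ definite ⇒ every region one sign ⇒ single well

well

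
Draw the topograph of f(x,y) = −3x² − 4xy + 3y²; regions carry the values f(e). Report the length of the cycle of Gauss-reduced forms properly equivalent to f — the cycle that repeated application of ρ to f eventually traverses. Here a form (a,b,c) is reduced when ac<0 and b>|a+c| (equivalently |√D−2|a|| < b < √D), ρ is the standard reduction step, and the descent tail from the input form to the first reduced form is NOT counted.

D = 52, ⌊√D⌋ = 7
descent: ρ → (3,4,-3)  [lands on river]
river: ρ → (-3,2,4)
river: ρ → (4,6,-1)
river: ρ → (-1,6,4)
river: ρ → (4,2,-3)
river: ρ → (-3,4,3)
river: ρ → (3,2,-4)
river: ρ → (-4,6,1)
river: ρ → (1,6,-4)
river: ρ → (-4,2,3)
ρ-cycle length = 10 (tail of 1 descent step not counted)

10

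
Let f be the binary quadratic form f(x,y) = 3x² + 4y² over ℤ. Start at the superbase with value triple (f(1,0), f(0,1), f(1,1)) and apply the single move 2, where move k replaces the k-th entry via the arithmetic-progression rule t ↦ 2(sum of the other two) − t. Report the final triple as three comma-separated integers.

start (3,4,7) = (f(1,0),f(0,1),f(1,1))
replace slot 2: 2·(3+7) − 4 = 16 → (3,16,7)

3,16,7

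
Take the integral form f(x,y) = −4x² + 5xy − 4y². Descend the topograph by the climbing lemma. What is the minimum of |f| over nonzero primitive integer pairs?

translate: b→3 (≡-5 mod 8), so (4,-5,4)→(4,3,3)
flip: (4,3,3)→(3,-3,4)
translate: b→3 (≡-3 mod 6), so (3,-3,4)→(3,3,4)
reduced (well bottom): (3,3,4) with a≤c, −a<b≤a
well minimum |f| = |-3| = 3 (negative-definite)

3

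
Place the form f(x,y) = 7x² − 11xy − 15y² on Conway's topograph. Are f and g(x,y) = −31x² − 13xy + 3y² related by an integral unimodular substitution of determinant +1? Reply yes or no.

D₁ = 541, D₂ = 541
river cycle of f (length 22): (-15, 11, 7), (7, 17, -9), (-9, 19, 5), (5, 21, -5), (-5, 19, 9), (9, 17, -7), (-7, 11, 15), (15, 19, -3), (-3, 23, 1), (1, 23, -3), … (12 more)
river cycle of g (length 22): (3, 19, -15), (-15, 11, 7), (7, 17, -9), (-9, 19, 5), (5, 21, -5), (-5, 19, 9), (9, 17, -7), (-7, 11, 15), (15, 19, -3), (-3, 23, 1), … (12 more)
cycles coincide ⇒ equivalent

yes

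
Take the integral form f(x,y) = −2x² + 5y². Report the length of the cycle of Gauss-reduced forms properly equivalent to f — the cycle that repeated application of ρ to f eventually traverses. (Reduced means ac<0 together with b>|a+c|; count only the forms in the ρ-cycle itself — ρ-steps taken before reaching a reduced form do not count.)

D = 40, ⌊√D⌋ = 6
descent: ρ → (5,0,-2)
descent: ρ → (-2,4,3)  [lands on river]
river: ρ → (3,2,-3)
river: ρ → (-3,4,2)
river: ρ → (2,4,-3)
river: ρ → (-3,2,3)
river: ρ → (3,4,-2)
ρ-cycle length = 6 (tail of 2 descent steps not counted)

6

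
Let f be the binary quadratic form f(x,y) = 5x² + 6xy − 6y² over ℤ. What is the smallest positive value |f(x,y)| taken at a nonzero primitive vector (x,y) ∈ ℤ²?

river: ρ → (-6,6,5)
river: ρ → (5,4,-7)
river: ρ → (-7,10,2)
river: ρ → (2,10,-7)
river: ρ → (-7,4,5)
river: ρ → (5,6,-6)
closes: descent 0, river 6
min |a| on river = 2

2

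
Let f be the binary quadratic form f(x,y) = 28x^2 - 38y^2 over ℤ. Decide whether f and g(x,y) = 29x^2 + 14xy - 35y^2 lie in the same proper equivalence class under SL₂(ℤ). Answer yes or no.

D₁ = 4256, D₂ = 4256
river cycle of f (length 4): (28, 56, -10), (-10, 64, 4), (4, 64, -10), (-10, 56, 28)
river cycle of g (length 10): (-35, 56, 8), (8, 56, -35), (-35, 14, 29), (29, 44, -20), (-20, 36, 37), (37, 38, -19), (-19, 38, 37), (37, 36, -20), (-20, 44, 29), (29, 14, -35)
cycles differ ⇒ inequivalent

no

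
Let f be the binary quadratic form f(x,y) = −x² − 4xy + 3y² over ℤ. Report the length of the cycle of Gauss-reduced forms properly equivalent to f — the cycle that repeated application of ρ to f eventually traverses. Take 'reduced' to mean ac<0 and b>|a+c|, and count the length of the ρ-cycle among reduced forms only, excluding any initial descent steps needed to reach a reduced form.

D = 28, ⌊√D⌋ = 5
descent: ρ → (3,4,-1)  [lands on river]
river: ρ → (-1,4,3)
river: ρ → (3,2,-2)
river: ρ → (-2,2,3)
ρ-cycle length = 4 (tail of 1 descent step not counted)

4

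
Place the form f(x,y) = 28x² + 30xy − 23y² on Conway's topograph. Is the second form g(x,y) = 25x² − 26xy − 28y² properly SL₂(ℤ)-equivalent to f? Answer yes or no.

D₁ = 3476, D₂ = 3476
river cycle of f (length 28): (-23, 16, 35), (35, 54, -4), (-4, 58, 7), (7, 54, -20), (-20, 26, 35), (35, 44, -11), (-11, 44, 35), (35, 26, -20), (-20, 54, 7), (7, 58, -4), … (18 more)
river cycle of g (length 28): (-28, 26, 25), (25, 24, -29), (-29, 34, 20), (20, 46, -17), (-17, 56, 5), (5, 54, -28), (-28, 58, 1), (1, 58, -28), (-28, 54, 5), (5, 56, -17), … (18 more)
cycles differ ⇒ inequivalent

no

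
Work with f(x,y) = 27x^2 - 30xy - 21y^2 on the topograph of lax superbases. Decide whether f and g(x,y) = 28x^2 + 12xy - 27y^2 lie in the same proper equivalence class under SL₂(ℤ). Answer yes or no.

D₁ = 3168, D₂ = 3168
river cycle of f (length 6): (-21, 30, 27), (27, 24, -24), (-24, 24, 27), (27, 30, -21), (-21, 54, 3), (3, 54, -21)
river cycle of g (length 8): (-27, 42, 13), (13, 36, -36), (-36, 36, 13), (13, 42, -27), (-27, 12, 28), (28, 44, -11), (-11, 44, 28), (28, 12, -27)
cycles differ ⇒ inequivalent

no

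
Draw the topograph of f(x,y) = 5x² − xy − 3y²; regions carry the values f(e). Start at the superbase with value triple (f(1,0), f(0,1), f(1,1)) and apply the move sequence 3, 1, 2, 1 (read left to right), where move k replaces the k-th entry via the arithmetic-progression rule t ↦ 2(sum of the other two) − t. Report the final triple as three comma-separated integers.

start (5,-3,1) = (f(1,0),f(0,1),f(1,1))
replace slot 3: 2·(5+(-3)) − 1 = 3 → (5,-3,3)
replace slot 1: 2·((-3)+3) − 5 = -5 → (-5,-3,3)
replace slot 2: 2·((-5)+3) − (-3) = -1 → (-5,-1,3)
replace slot 1: 2·((-1)+3) − (-5) = 9 → (9,-1,3)

9,-1,3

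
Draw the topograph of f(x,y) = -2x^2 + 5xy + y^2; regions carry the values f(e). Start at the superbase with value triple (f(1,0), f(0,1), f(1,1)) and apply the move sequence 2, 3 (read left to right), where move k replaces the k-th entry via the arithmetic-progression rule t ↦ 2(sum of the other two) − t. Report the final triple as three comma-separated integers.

start (-2,1,4) = (f(1,0),f(0,1),f(1,1))
replace slot 2: 2·((-2)+4) − 1 = 3 → (-2,3,4)
replace slot 3: 2·((-2)+3) − 4 = -2 → (-2,3,-2)

-2,3,-2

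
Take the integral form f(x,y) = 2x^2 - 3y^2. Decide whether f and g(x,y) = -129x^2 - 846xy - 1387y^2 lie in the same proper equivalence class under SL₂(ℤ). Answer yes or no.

D₁ = 24, D₂ = 24
river cycle of f (length 2): (2, 4, -1), (-1, 4, 2)
river cycle of g (length 2): (-1, 4, 2), (2, 4, -1)
cycles coincide ⇒ equivalent

yes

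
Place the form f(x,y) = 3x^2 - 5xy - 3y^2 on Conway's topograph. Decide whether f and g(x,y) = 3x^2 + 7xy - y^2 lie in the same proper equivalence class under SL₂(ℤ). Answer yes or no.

D₁ = 61, D₂ = 61
river cycle of f (length 6): (-3, 5, 3), (3, 7, -1), (-1, 7, 3), (3, 5, -3), (-3, 7, 1), (1, 7, -3)
river cycle of g (length 6): (-1, 7, 3), (3, 5, -3), (-3, 7, 1), (1, 7, -3), (-3, 5, 3), (3, 7, -1)
cycles coincide ⇒ equivalent

yes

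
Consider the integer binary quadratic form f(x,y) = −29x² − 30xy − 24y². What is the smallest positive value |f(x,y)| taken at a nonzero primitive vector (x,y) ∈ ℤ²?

translate: b→-28 (≡30 mod 58), so (29,30,24)→(29,-28,23)
flip: (29,-28,23)→(23,28,29)
translate: b→-18 (≡28 mod 46), so (23,28,29)→(23,-18,24)
reduced (well bottom): (23,-18,24) with a≤c, −a<b≤a
well minimum |f| = |-23| = 23 (negative-definite)

23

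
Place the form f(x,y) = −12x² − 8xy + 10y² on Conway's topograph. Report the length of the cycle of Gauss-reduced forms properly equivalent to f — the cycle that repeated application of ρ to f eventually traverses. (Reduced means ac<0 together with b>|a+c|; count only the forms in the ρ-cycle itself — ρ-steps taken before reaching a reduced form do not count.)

D = 544, ⌊√D⌋ = 23
descent: ρ → (10,8,-12)  [lands on river]
river: ρ → (-12,16,6)
river: ρ → (6,20,-6)
river: ρ → (-6,16,12)
river: ρ → (12,8,-10)
river: ρ → (-10,12,10)
ρ-cycle length = 6 (tail of 1 descent step not counted)

6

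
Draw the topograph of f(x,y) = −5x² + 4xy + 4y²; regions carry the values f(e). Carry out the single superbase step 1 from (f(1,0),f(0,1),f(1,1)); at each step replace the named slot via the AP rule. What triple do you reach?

start (-5,4,3) = (f(1,0),f(0,1),f(1,1))
replace slot 1: 2·(4+3) − (-5) = 19 → (19,4,3)

19,4,3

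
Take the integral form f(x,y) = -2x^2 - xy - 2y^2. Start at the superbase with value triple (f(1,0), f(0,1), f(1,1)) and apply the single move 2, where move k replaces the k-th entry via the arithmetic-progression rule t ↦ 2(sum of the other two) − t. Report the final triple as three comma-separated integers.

start (-2,-2,-5) = (f(1,0),f(0,1),f(1,1))
replace slot 2: 2·((-2)+(-5)) − (-2) = -12 → (-2,-12,-5)

-2,-12,-5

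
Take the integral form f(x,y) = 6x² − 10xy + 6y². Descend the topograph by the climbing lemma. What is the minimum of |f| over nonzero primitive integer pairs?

translate: b→2 (≡-10 mod 12), so (6,-10,6)→(6,2,2)
flip: (6,2,2)→(2,-2,6)
translate: b→2 (≡-2 mod 4), so (2,-2,6)→(2,2,6)
reduced (well bottom): (2,2,6) with a≤c, −a<b≤a
well minimum = a = 2

2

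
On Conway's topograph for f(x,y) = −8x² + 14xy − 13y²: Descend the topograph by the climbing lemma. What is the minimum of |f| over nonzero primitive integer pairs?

translate: b→2 (≡-14 mod 16), so (8,-14,13)→(8,2,7)
flip: (8,2,7)→(7,-2,8)
reduced (well bottom): (7,-2,8) with a≤c, −a<b≤a
well minimum |f| = |-7| = 7 (negative-definite)

7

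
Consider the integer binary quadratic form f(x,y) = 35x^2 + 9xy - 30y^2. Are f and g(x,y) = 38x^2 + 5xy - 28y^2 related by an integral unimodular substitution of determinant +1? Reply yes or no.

D₁ = 4281, D₂ = 4281
river cycle of f (length 28): (-30, 51, 14), (14, 61, -10), (-10, 59, 20), (20, 61, -7), (-7, 65, 2), (2, 63, -39), (-39, 15, 26), (26, 37, -28), (-28, 19, 35), (35, 51, -12), … (18 more)
river cycle of g (length 24): (-28, 51, 15), (15, 39, -46), (-46, 53, 8), (8, 59, -25), (-25, 41, 26), (26, 63, -3), (-3, 63, 26), (26, 41, -25), (-25, 59, 8), (8, 53, -46), … (14 more)
cycles differ ⇒ inequivalent

no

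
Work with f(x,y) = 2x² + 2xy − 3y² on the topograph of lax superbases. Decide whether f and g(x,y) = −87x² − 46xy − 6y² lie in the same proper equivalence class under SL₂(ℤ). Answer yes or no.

D₁ = 28, D₂ = 28
river cycle of f (length 4): (-3, 4, 1), (1, 4, -3), (-3, 2, 2), (2, 2, -3)
river cycle of g (length 4): (1, 4, -3), (-3, 2, 2), (2, 2, -3), (-3, 4, 1)
cycles coincide ⇒ equivalent

yes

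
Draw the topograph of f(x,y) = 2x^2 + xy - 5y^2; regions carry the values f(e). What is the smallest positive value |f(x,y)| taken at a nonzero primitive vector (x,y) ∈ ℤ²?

descent: ρ → (-5,-1,2)
descent: ρ → (2,5,-2)  [lands on river]
river: ρ → (-2,3,4)
river: ρ → (4,5,-1)
river: ρ → (-1,5,4)
river: ρ → (4,3,-2)
river: ρ → (-2,5,2)
river: ρ → (2,3,-4)
river: ρ → (-4,5,1)
river: ρ → (1,5,-4)
river: ρ → (-4,3,2)
closes: descent 2, river 10
min |a| on river = 1

1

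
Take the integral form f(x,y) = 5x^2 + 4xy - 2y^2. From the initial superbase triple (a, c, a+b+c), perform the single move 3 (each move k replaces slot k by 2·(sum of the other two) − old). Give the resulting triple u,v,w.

start (5,-2,7) = (f(1,0),f(0,1),f(1,1))
replace slot 3: 2·(5+(-2)) − 7 = -1 → (5,-2,-1)

5,-2,-1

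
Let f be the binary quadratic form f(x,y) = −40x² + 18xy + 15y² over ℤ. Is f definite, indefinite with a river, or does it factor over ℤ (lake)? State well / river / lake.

D = b²−4ac = 18² − 4·(-40)·15 = 2724
D > 0 non-square ⇒ indefinite ⇒ periodic river

river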